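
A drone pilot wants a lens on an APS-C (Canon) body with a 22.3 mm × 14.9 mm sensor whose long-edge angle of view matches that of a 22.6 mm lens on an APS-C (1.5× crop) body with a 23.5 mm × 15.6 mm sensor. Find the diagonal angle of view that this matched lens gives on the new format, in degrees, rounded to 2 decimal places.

Equal long-edge AOV ⇒ f₂ = f₁ · 22.3/23.5 = 22.6 × 0.94894 ≈ 21.4460 mm.
Sensor diagonal = √(22.3² + 14.9²) = √719.3000 ≈ 26.8198 mm.
Diagonal AOV on the new format = 2·arctan(26.8198 / (2 × 21.4460)) = 2·arctan(0.62529) ≈ 64.0344°.

64.03°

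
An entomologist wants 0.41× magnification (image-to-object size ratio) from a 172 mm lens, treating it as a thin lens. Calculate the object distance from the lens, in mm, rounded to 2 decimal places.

591.51 mm

With m = dᵢ/dₒ and 1/f = 1/dₒ + 1/dᵢ, substituting dᵢ = m·dₒ gives 1/f = (1 + 1/m)/dₒ, hence dₒ = f·(1 + 1/m).
dₒ = 172 × (1 + 1/0.41) = 172 × 3.43902 ≈ 591.512 mm.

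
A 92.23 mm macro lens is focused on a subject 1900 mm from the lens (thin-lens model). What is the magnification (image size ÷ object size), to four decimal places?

0.0510×

Thin lens: 1/f = 1/dₒ + 1/dᵢ → 1/dᵢ = 1/92.23 − 1/1900 = 0.0103161 mm⁻¹, so dᵢ ≈ 96.9355 mm.
Magnification m = dᵢ/dₒ = 96.9355/1900 ≈ 0.05102.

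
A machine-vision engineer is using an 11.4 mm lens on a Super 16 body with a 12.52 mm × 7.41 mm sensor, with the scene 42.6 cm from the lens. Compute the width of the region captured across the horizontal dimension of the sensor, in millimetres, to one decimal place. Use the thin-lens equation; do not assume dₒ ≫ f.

dₒ: 42.6 cm = 426 mm.
Similar triangles through the lens centre give W/dₒ = w/dᵢ; with 1/f = 1/dₒ + 1/dᵢ this gives W = w·(dₒ − f)/f.
W = 12.52 mm × (426 − 11.4) / 11.4 = 12.52 × 36.3684 ≈ 455.333 mm.

455.3 mm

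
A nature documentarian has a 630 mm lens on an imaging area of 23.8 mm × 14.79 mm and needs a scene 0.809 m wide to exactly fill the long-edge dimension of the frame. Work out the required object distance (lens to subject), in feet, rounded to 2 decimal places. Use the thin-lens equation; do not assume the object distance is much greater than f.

72.33 ft

W: 0.809 m = 809 mm.
Magnification m = w/W = dᵢ/dₒ; combined with 1/f = 1/dₒ + 1/dᵢ this gives dₒ = f·(1 + W/w).
dₒ = 630 mm × (1 + 809/23.8) = 630 × 34.9916 ≈ 22044.706 mm = 22044.706/304.8 ft = 72.3252 ft.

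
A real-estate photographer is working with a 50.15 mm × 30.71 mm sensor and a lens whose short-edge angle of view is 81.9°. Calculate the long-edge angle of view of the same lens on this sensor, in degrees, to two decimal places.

109.58°

From the short-edge AOV: f = 30.71 / (2·tan(40.95°)) = 30.71 / 1.73551 ≈ 17.6951 mm.
Long-edge AOV = 2·arctan(50.15 / (2 × 17.6951)) = 2·arctan(1.41706) ≈ 109.5799°.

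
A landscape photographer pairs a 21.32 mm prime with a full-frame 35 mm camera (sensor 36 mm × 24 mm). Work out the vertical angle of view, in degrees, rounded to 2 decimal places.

58.75°

Angle of view α = 2·arctan(h/2f) with h = 24 mm and f = 21.32 mm.
h/2f = 0.56285; arctan(0.56285) ≈ 29.3731°, so α ≈ 58.7461°.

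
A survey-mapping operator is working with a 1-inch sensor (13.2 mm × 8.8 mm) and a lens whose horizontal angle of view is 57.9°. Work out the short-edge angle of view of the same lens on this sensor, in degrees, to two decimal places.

40.49°

From the horizontal AOV: f = 13.2 / (2·tan(28.95°)) = 13.2 / 1.10634 ≈ 11.9313 mm.
Short-edge AOV = 2·arctan(8.8 / (2 × 11.9313)) = 2·arctan(0.36878) ≈ 40.4859°.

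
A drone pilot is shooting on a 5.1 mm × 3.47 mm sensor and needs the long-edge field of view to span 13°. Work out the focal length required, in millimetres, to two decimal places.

From α = 2·arctan(w/2f) we get f = w / (2·tan(α/2)).
With w = 5.1 mm and α/2 = 6.5°, tan(α/2) ≈ 0.11394, so f ≈ 5.1 / 0.22787 ≈ 22.3811 mm.

22.38 mm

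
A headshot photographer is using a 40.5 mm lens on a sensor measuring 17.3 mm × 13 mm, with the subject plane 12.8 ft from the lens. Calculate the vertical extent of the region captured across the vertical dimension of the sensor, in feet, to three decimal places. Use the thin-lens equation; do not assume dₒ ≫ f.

dₒ: 12.8 ft × 304.8 mm/ft = 3901.44 mm.
Similar triangles through the lens centre give W/dₒ = h/dᵢ; with 1/f = 1/dₒ + 1/dᵢ this gives W = h·(dₒ − f)/f.
W = 13 mm × (3901.44 − 40.5) / 40.5 = 13 × 95.3318 ≈ 1239.314 mm = 1239.314/304.8 ft = 4.06599 ft.

4.066 ft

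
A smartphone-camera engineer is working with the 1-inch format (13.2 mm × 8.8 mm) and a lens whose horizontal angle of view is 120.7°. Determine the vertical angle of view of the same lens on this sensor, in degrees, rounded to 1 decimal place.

99.0°

From the horizontal AOV: f = 13.2 / (2·tan(60.35°)) = 13.2 / 3.51349 ≈ 3.7569 mm.
Vertical AOV = 2·arctan(8.8 / (2 × 3.7569)) = 2·arctan(1.17116) ≈ 99.0152°.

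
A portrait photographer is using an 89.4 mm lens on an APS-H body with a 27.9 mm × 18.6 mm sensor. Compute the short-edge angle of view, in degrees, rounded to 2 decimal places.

Angle of view α = 2·arctan(h/2f) with h = 18.6 mm and f = 89.4 mm.
h/2f = 0.10403; arctan(0.10403) ≈ 5.9389°, so α ≈ 11.8779°.

11.88°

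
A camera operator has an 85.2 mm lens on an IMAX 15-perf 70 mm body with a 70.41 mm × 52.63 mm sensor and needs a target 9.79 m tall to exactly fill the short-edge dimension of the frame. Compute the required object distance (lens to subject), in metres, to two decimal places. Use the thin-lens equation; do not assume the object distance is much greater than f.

W: 9.79 m = 9790 mm.
Magnification m = h/W = dᵢ/dₒ; combined with 1/f = 1/dₒ + 1/dᵢ this gives dₒ = f·(1 + W/h).
dₒ = 85.2 mm × (1 + 9790/52.63) = 85.2 × 187.0156 ≈ 15933.727 mm = 15.9337 m.

15.93 m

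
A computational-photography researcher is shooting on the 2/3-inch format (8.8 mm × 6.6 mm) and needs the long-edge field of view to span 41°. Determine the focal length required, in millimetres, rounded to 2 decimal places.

From α = 2·arctan(w/2f) we get f = w / (2·tan(α/2)).
With w = 8.8 mm and α/2 = 20.5°, tan(α/2) ≈ 0.37388, so f ≈ 8.8 / 0.74777 ≈ 11.7683 mm.

11.77 mm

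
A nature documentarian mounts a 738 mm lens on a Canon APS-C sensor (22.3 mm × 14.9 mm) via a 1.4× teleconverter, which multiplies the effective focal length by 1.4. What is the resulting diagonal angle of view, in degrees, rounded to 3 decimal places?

Effective focal length f = 738 × 1.4 = 1033.2 mm.
Sensor diagonal = √(22.3² + 14.9²) = √719.3000 ≈ 26.8198 mm.
α = 2·arctan(26.820 / (2 × 1033.2)) = 2·arctan(0.01298) ≈ 1.4872°.

1.487°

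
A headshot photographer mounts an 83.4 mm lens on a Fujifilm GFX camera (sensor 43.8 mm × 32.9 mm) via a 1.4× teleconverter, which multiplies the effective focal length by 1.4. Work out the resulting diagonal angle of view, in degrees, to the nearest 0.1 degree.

26.4°

Effective focal length f = 83.4 × 1.4 = 116.76 mm.
Sensor diagonal = √(43.8² + 32.9²) = √3000.8500 ≈ 54.7800 mm.
α = 2·arctan(54.780 / (2 × 116.76)) = 2·arctan(0.23458) ≈ 26.4039°.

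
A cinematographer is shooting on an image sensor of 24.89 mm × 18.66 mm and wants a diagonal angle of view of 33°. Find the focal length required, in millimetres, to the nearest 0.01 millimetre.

Sensor diagonal = √(24.89² + 18.66²) = √967.7077 ≈ 31.1080 mm.
From α = 2·arctan(d/2f) we get f = d / (2·tan(α/2)).
With d = 31.1080 mm and α/2 = 16.5°, tan(α/2) ≈ 0.29621, so f ≈ 31.1080 / 0.59243 ≈ 52.5094 mm.

52.51 mm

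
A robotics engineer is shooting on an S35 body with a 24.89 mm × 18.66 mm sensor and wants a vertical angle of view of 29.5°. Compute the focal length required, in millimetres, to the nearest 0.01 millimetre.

From α = 2·arctan(h/2f) we get f = h / (2·tan(α/2)).
With h = 18.66 mm and α/2 = 14.75°, tan(α/2) ≈ 0.26328, so f ≈ 18.66 / 0.52656 ≈ 35.4378 mm.

35.44 mm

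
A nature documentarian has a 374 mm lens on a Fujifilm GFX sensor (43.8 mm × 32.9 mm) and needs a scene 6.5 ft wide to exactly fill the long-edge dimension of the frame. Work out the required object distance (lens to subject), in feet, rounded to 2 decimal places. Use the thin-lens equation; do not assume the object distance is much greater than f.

W: 6.5 ft × 304.8 mm/ft = 1981.20 mm.
Magnification m = w/W = dᵢ/dₒ; combined with 1/f = 1/dₒ + 1/dᵢ this gives dₒ = f·(1 + W/w).
dₒ = 374 mm × (1 + 1981.2/43.8) = 374 × 46.2329 ≈ 17291.095 mm = 17291.095/304.8 ft = 56.7293 ft.

56.73 ft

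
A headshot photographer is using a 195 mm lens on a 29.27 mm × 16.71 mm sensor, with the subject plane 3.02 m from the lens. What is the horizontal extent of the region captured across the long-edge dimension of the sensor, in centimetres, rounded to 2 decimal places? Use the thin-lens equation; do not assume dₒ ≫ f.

42.40 cm

dₒ: 3.02 m = 3020 mm.
Similar triangles through the lens centre give W/dₒ = w/dᵢ; with 1/f = 1/dₒ + 1/dᵢ this gives W = w·(dₒ − f)/f.
W = 29.27 mm × (3020 − 195) / 195 = 29.27 × 14.4872 ≈ 424.040 mm = 42.404 cm.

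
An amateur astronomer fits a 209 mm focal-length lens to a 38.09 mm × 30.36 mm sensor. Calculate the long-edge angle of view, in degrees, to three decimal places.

Angle of view α = 2·arctan(w/2f) with w = 38.09 mm and f = 209 mm.
w/2f = 0.09112; arctan(0.09112) ≈ 5.2067°, so α ≈ 10.4133°.

10.413°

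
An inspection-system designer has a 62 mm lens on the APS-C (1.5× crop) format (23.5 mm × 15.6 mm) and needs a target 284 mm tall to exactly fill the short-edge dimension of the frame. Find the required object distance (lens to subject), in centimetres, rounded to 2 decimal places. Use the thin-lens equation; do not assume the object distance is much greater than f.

119.07 cm

Magnification m = h/W = dᵢ/dₒ; combined with 1/f = 1/dₒ + 1/dᵢ this gives dₒ = f·(1 + W/h).
dₒ = 62 mm × (1 + 284/15.6) = 62 × 19.2051 ≈ 1190.718 mm = 119.072 cm.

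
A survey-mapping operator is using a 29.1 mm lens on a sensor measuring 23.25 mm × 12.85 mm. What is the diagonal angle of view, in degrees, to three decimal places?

49.068°

Sensor diagonal = √(23.25² + 12.85²) = √705.6850 ≈ 26.5647 mm.
Angle of view α = 2·arctan(d/2f) with d = 26.5647 mm and f = 29.1 mm.
d/2f = 0.45644; arctan(0.45644) ≈ 24.5338°, so α ≈ 49.0676°.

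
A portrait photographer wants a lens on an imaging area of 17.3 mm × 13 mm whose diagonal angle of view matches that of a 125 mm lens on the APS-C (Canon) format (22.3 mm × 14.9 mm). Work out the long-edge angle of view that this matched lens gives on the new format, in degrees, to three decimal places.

9.804°

Sensor diagonal = √(22.3² + 14.9²) = √719.3000 ≈ 26.8198 mm.
Sensor diagonal = √(17.3² + 13²) = √468.2900 ≈ 21.6400 mm.
Equal diagonal AOV ⇒ f₂ = f₁ · 21.6400/26.8198 = 125 × 0.80687 ≈ 100.8585 mm.
Long-edge AOV on the new format = 2·arctan(17.3 / (2 × 100.8585)) = 2·arctan(0.08576) ≈ 9.8038°.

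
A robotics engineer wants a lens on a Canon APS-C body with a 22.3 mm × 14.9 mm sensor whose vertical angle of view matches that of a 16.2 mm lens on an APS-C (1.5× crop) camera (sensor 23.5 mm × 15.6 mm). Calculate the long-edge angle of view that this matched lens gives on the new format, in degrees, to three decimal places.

71.554°

Equal vertical AOV ⇒ f₂ = f₁ · 14.9/15.6 = 16.2 × 0.95513 ≈ 15.4731 mm.
Long-edge AOV on the new format = 2·arctan(22.3 / (2 × 15.4731)) = 2·arctan(0.72061) ≈ 71.5535°.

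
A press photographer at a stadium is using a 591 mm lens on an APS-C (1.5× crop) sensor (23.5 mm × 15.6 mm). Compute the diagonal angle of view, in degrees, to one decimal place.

2.7°

Sensor diagonal = √(23.5² + 15.6²) = √795.6100 ≈ 28.2066 mm.
Angle of view α = 2·arctan(d/2f) with d = 28.2066 mm and f = 591 mm.
d/2f = 0.02386; arctan(0.02386) ≈ 1.3670°, so α ≈ 2.7340°.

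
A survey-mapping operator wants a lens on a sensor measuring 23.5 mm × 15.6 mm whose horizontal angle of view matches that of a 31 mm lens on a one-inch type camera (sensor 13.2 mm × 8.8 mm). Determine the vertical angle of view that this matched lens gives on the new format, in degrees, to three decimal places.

16.089°

Equal horizontal AOV ⇒ f₂ = f₁ · 23.5/13.2 = 31 × 1.78030 ≈ 55.1894 mm.
Vertical AOV on the new format = 2·arctan(15.6 / (2 × 55.1894)) = 2·arctan(0.14133) ≈ 16.0888°.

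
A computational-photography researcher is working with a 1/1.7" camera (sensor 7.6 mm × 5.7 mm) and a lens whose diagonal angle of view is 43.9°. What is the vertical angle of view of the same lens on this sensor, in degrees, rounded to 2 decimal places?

27.19°

Sensor diagonal = √(7.6² + 5.7²) = √90.2500 ≈ 9.5000 mm.
From the diagonal AOV: f = 9.5000 / (2·tan(21.95°)) = 9.5000 / 0.80602 ≈ 11.7863 mm.
Vertical AOV = 2·arctan(5.7 / (2 × 11.7863)) = 2·arctan(0.24181) ≈ 27.1872°.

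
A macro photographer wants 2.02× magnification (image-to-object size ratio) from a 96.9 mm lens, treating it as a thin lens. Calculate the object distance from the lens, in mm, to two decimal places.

With m = dᵢ/dₒ and 1/f = 1/dₒ + 1/dᵢ, substituting dᵢ = m·dₒ gives 1/f = (1 + 1/m)/dₒ, hence dₒ = f·(1 + 1/m).
dₒ = 96.9 × (1 + 1/2.02) = 96.9 × 1.49505 ≈ 144.870 mm.

144.87 mm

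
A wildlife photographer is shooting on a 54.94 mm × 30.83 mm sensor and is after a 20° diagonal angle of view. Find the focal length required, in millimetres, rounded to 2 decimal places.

178.64 mm

Sensor diagonal = √(54.94² + 30.83²) = √3968.8925 ≈ 62.9991 mm.
From α = 2·arctan(d/2f) we get f = d / (2·tan(α/2)).
With d = 62.9991 mm and α/2 = 10°, tan(α/2) ≈ 0.17633, so f ≈ 62.9991 / 0.35265 ≈ 178.6430 mm.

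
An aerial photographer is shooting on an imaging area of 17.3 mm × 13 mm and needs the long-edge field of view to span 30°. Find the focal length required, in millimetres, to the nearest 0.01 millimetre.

From α = 2·arctan(w/2f) we get f = w / (2·tan(α/2)).
With w = 17.3 mm and α/2 = 15°, tan(α/2) ≈ 0.26795, so f ≈ 17.3 / 0.53590 ≈ 32.2822 mm.

32.28 mm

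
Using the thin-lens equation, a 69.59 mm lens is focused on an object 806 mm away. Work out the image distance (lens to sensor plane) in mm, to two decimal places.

76.17 mm

1/dᵢ = 1/f − 1/dₒ = 1/69.59 − 1/806 = 0.0131292 mm⁻¹.
dᵢ = 1/0.0131292 ≈ 76.1662 mm.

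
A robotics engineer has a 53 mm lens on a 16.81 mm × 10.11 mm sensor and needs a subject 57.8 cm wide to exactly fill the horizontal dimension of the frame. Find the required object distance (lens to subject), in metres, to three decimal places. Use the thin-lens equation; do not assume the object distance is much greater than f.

1.875 m

W: 57.8 cm = 578 mm.
Magnification m = w/W = dᵢ/dₒ; combined with 1/f = 1/dₒ + 1/dᵢ this gives dₒ = f·(1 + W/w).
dₒ = 53 mm × (1 + 578/16.81) = 53 × 35.3843 ≈ 1875.368 mm = 1.87537 m.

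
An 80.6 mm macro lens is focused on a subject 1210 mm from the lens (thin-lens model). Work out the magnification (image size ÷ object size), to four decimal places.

0.0714×

Thin lens: 1/f = 1/dₒ + 1/dᵢ → 1/dᵢ = 1/80.6 − 1/1210 = 0.0115805 mm⁻¹, so dᵢ ≈ 86.3520 mm.
Magnification m = dᵢ/dₒ = 86.3520/1210 ≈ 0.07137.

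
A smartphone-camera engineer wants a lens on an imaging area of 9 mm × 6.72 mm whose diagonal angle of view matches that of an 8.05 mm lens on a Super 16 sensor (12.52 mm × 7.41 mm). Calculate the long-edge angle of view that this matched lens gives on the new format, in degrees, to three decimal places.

71.814°

Sensor diagonal = √(12.52² + 7.41²) = √211.6585 ≈ 14.5485 mm.
Sensor diagonal = √(9² + 6.72²) = √126.1584 ≈ 11.2320 mm.
Equal diagonal AOV ⇒ f₂ = f₁ · 11.2320/14.5485 = 8.05 × 0.77204 ≈ 6.2149 mm.
Long-edge AOV on the new format = 2·arctan(9 / (2 × 6.2149)) = 2·arctan(0.72406) ≈ 71.8138°.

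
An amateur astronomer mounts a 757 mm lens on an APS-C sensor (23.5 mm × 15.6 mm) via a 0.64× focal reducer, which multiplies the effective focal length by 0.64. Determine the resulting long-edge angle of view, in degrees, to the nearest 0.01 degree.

2.78°

Effective focal length f = 757 × 0.64 = 484.48 mm.
α = 2·arctan(23.5 / (2 × 484.48)) = 2·arctan(0.02425) ≈ 2.7786°.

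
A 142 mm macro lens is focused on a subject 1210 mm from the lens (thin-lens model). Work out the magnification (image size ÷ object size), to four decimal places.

Thin lens: 1/f = 1/dₒ + 1/dᵢ → 1/dᵢ = 1/142 − 1/1210 = 0.0062158 mm⁻¹, so dᵢ ≈ 160.8801 mm.
Magnification m = dᵢ/dₒ = 160.8801/1210 ≈ 0.13296.

0.1330×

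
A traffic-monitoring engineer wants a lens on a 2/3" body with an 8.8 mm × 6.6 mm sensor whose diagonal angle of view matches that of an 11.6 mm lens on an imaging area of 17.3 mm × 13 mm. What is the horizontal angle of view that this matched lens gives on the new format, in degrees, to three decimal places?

73.461°

Sensor diagonal = √(17.3² + 13²) = √468.2900 ≈ 21.6400 mm.
Sensor diagonal = √(8.8² + 6.6²) = √121.0000 ≈ 11.0000 mm.
Equal diagonal AOV ⇒ f₂ = f₁ · 11.0000/21.6400 = 11.6 × 0.50832 ≈ 5.8965 mm.
Horizontal AOV on the new format = 2·arctan(8.8 / (2 × 5.8965)) = 2·arctan(0.74621) ≈ 73.4611°.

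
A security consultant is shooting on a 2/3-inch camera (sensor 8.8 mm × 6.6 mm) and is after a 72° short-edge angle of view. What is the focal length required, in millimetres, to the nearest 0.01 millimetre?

From α = 2·arctan(h/2f) we get f = h / (2·tan(α/2)).
With h = 6.6 mm and α/2 = 36°, tan(α/2) ≈ 0.72654, so f ≈ 6.6 / 1.45309 ≈ 4.5421 mm.

4.54 mm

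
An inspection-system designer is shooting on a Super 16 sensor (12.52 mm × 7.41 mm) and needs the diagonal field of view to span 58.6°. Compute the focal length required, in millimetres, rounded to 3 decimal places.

12.963 mm

Sensor diagonal = √(12.52² + 7.41²) = √211.6585 ≈ 14.5485 mm.
From α = 2·arctan(d/2f) we get f = d / (2·tan(α/2)).
With d = 14.5485 mm and α/2 = 29.3°, tan(α/2) ≈ 0.56117, so f ≈ 14.5485 / 1.12235 ≈ 12.9626 mm.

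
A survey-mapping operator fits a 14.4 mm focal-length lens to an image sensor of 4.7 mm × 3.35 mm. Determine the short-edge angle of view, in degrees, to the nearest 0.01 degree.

13.27°

Angle of view α = 2·arctan(h/2f) with h = 3.35 mm and f = 14.4 mm.
h/2f = 0.11632; arctan(0.11632) ≈ 6.6348°, so α ≈ 13.2696°.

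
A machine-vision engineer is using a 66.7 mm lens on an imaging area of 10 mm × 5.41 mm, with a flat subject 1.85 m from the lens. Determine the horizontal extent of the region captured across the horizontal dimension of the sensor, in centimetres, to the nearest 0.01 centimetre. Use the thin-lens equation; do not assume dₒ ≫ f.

26.74 cm

dₒ: 1.85 m = 1850 mm.
Similar triangles through the lens centre give W/dₒ = w/dᵢ; with 1/f = 1/dₒ + 1/dᵢ this gives W = w·(dₒ − f)/f.
W = 10 mm × (1850 − 66.7) / 66.7 = 10 × 26.7361 ≈ 267.361 mm = 26.7361 cm.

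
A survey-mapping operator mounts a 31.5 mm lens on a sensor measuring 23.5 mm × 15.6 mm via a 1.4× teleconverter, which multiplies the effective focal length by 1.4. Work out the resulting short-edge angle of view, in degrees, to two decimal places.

Effective focal length f = 31.5 × 1.4 = 44.1 mm.
α = 2·arctan(15.6 / (2 × 44.1)) = 2·arctan(0.17687) ≈ 20.0604°.

20.06°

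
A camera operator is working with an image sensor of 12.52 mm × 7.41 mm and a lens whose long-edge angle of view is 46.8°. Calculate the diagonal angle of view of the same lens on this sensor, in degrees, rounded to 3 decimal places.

53.391°

From the long-edge AOV: f = 12.52 / (2·tan(23.4°)) = 12.52 / 0.86548 ≈ 14.4660 mm.
Sensor diagonal = √(12.52² + 7.41²) = √211.6585 ≈ 14.5485 mm.
Diagonal AOV = 2·arctan(14.5485 / (2 × 14.4660)) = 2·arctan(0.50285) ≈ 53.3912°.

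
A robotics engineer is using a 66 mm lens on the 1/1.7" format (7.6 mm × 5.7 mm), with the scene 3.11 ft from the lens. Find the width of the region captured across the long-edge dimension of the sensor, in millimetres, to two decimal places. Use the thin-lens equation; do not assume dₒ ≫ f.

101.56 mm

dₒ: 3.11 ft × 304.8 mm/ft = 947.93 mm.
Similar triangles through the lens centre give W/dₒ = w/dᵢ; with 1/f = 1/dₒ + 1/dᵢ this gives W = w·(dₒ − f)/f.
W = 7.6 mm × (947.928 − 66) / 66 = 7.6 × 13.3625 ≈ 101.555 mm.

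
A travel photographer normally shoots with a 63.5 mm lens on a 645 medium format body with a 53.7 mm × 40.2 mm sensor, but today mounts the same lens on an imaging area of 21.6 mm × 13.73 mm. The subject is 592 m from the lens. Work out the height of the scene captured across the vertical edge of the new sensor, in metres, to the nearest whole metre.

128 m

The focal length stays 63.5 mm; the relevant sensor dimension is now h = 13.73 mm. Object distance dₒ = 592 m = 592000 mm.
Thin-lens field height W = h·(dₒ − f)/f = 13.73 × (592000 − 63.5)/63.5 ≈ 127988.790 mm = 127.989 m.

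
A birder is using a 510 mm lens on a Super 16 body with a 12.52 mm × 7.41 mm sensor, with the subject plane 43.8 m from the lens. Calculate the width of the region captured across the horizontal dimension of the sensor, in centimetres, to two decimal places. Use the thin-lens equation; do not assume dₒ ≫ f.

dₒ: 43.8 m = 43800 mm.
Similar triangles through the lens centre give W/dₒ = w/dᵢ; with 1/f = 1/dₒ + 1/dᵢ this gives W = w·(dₒ − f)/f.
W = 12.52 mm × (43800 − 510) / 510 = 12.52 × 84.8824 ≈ 1062.727 mm = 106.273 cm.

106.27 cm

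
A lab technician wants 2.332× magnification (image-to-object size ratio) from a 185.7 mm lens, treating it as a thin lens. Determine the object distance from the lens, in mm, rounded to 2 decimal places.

265.33 mm

With m = dᵢ/dₒ and 1/f = 1/dₒ + 1/dᵢ, substituting dᵢ = m·dₒ gives 1/f = (1 + 1/m)/dₒ, hence dₒ = f·(1 + 1/m).
dₒ = 185.7 × (1 + 1/2.332) = 185.7 × 1.42882 ≈ 265.331 mm.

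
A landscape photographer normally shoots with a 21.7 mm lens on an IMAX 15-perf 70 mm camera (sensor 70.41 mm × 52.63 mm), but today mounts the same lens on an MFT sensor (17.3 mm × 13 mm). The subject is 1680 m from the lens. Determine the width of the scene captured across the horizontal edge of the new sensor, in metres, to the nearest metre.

1339 m

The focal length stays 21.7 mm; the relevant sensor dimension is now w = 17.3 mm. Object distance dₒ = 1680 m = 1.68e+06 mm.
Thin-lens field width W = w·(dₒ − f)/f = 17.3 × (1.68e+06 − 21.7)/21.7 ≈ 1339337.539 mm = 1339.34 m.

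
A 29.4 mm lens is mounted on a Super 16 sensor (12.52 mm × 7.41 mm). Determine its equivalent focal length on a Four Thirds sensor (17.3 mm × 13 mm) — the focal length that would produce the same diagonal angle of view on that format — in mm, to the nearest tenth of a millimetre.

43.7 mm

Sensor diagonal = √(12.52² + 7.41²) = √211.6585 ≈ 14.5485 mm.
Sensor diagonal = √(17.3² + 13²) = √468.2900 ≈ 21.6400 mm.
Equal angle of view means equal diagonal/f ratio, so f₂ = f₁ · (diagonal₂/diagonal₁) = 29.4 × 21.6400/14.5485.
f₂ = 29.4 × 1.48744 ≈ 43.731 mm.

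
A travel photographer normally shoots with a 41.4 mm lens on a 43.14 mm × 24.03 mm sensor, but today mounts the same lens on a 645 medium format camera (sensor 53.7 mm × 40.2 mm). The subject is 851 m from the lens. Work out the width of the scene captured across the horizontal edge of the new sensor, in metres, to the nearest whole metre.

The focal length stays 41.4 mm; the relevant sensor dimension is now w = 53.7 mm. Object distance dₒ = 851 m = 851000 mm.
Thin-lens field width W = w·(dₒ − f)/f = 53.7 × (851000 − 41.4)/41.4 ≈ 1103779.633 mm = 1103.78 m.

1104 m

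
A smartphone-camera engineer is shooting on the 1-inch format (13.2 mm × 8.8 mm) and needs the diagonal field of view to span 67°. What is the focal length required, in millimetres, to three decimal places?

11.984 mm

Sensor diagonal = √(13.2² + 8.8²) = √251.6800 ≈ 15.8644 mm.
From α = 2·arctan(d/2f) we get f = d / (2·tan(α/2)).
With d = 15.8644 mm and α/2 = 33.5°, tan(α/2) ≈ 0.66189, so f ≈ 15.8644 / 1.32377 ≈ 11.9843 mm.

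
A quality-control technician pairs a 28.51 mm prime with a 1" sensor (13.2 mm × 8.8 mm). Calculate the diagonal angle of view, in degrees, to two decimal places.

Sensor diagonal = √(13.2² + 8.8²) = √251.6800 ≈ 15.8644 mm.
Angle of view α = 2·arctan(d/2f) with d = 15.8644 mm and f = 28.51 mm.
d/2f = 0.27823; arctan(0.27823) ≈ 15.5479°, so α ≈ 31.0959°.

31.10°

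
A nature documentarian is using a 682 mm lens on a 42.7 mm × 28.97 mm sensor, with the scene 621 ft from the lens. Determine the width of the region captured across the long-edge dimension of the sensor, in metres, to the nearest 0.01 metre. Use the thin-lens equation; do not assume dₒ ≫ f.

dₒ: 621 ft × 304.8 mm/ft = 189280.79 mm.
Similar triangles through the lens centre give W/dₒ = w/dᵢ; with 1/f = 1/dₒ + 1/dᵢ this gives W = w·(dₒ − f)/f.
W = 42.7 mm × (189281 − 682) / 682 = 42.7 × 276.5378 ≈ 11808.165 mm = 11.8082 m.

11.81 m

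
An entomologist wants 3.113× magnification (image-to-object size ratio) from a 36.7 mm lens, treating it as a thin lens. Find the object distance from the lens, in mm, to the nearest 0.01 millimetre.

48.49 mm

With m = dᵢ/dₒ and 1/f = 1/dₒ + 1/dᵢ, substituting dᵢ = m·dₒ gives 1/f = (1 + 1/m)/dₒ, hence dₒ = f·(1 + 1/m).
dₒ = 36.7 × (1 + 1/3.113) = 36.7 × 1.32123 ≈ 48.489 mm.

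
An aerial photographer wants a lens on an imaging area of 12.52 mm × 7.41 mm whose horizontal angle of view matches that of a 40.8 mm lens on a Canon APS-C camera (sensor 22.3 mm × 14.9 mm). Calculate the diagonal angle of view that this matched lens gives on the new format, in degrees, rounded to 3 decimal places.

Equal horizontal AOV ⇒ f₂ = f₁ · 12.52/22.3 = 40.8 × 0.56143 ≈ 22.9065 mm.
Sensor diagonal = √(12.52² + 7.41²) = √211.6585 ≈ 14.5485 mm.
Diagonal AOV on the new format = 2·arctan(14.5485 / (2 × 22.9065)) = 2·arctan(0.31756) ≈ 35.2357°.

35.236°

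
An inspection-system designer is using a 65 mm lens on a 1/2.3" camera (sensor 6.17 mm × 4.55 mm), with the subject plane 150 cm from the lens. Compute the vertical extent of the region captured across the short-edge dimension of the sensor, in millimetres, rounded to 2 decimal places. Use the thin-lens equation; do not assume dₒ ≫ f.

100.45 mm

dₒ: 150 cm = 1500 mm.
Similar triangles through the lens centre give W/dₒ = h/dᵢ; with 1/f = 1/dₒ + 1/dᵢ this gives W = h·(dₒ − f)/f.
W = 4.55 mm × (1500 − 65) / 65 = 4.55 × 22.0769 ≈ 100.450 mm.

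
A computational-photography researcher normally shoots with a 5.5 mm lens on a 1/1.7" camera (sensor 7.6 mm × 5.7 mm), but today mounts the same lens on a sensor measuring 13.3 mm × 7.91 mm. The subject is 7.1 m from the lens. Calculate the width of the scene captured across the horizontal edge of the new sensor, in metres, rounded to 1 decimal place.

17.2 m

The focal length stays 5.5 mm; the relevant sensor dimension is now w = 13.3 mm. Object distance dₒ = 7.1 m = 7100 mm.
Thin-lens field width W = w·(dₒ − f)/f = 13.3 × (7100 − 5.5)/5.5 ≈ 17155.791 mm = 17.1558 m.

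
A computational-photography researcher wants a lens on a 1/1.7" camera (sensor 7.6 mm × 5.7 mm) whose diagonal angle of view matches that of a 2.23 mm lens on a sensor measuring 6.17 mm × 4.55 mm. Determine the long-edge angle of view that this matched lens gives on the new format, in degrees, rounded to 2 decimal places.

107.95°

Sensor diagonal = √(6.17² + 4.55²) = √58.7714 ≈ 7.6663 mm.
Sensor diagonal = √(7.6² + 5.7²) = √90.2500 ≈ 9.5000 mm.
Equal diagonal AOV ⇒ f₂ = f₁ · 9.5000/7.6663 = 2.23 × 1.23920 ≈ 2.7634 mm.
Long-edge AOV on the new format = 2·arctan(7.6 / (2 × 2.7634)) = 2·arctan(1.37511) ≈ 107.9497°.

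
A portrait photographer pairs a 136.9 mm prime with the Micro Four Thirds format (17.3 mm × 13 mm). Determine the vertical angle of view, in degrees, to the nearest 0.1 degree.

5.4°

Angle of view α = 2·arctan(h/2f) with h = 13 mm and f = 136.9 mm.
h/2f = 0.04748; arctan(0.04748) ≈ 2.7184°, so α ≈ 5.4367°.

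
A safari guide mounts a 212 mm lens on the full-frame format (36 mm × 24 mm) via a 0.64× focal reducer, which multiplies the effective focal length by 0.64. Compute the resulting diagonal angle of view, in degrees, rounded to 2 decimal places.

18.12°

Effective focal length f = 212 × 0.64 = 135.68 mm.
Sensor diagonal = √(36² + 24²) = √1872.0000 ≈ 43.2666 mm.
α = 2·arctan(43.267 / (2 × 135.68)) = 2·arctan(0.15944) ≈ 18.1184°.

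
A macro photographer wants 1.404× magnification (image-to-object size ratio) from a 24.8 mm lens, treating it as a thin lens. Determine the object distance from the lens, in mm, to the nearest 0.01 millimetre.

With m = dᵢ/dₒ and 1/f = 1/dₒ + 1/dᵢ, substituting dᵢ = m·dₒ gives 1/f = (1 + 1/m)/dₒ, hence dₒ = f·(1 + 1/m).
dₒ = 24.8 × (1 + 1/1.404) = 24.8 × 1.71225 ≈ 42.464 mm.

42.46 mm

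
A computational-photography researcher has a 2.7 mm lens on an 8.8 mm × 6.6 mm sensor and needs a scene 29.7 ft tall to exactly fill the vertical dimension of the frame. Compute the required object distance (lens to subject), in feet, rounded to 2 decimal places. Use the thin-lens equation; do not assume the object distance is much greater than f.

12.16 ft

W: 29.7 ft × 304.8 mm/ft = 9052.56 mm.
Magnification m = h/W = dᵢ/dₒ; combined with 1/f = 1/dₒ + 1/dᵢ this gives dₒ = f·(1 + W/h).
dₒ = 2.7 mm × (1 + 9052.56/6.6) = 2.7 × 1372.6000 ≈ 3706.020 mm = 3706.020/304.8 ft = 12.1589 ft.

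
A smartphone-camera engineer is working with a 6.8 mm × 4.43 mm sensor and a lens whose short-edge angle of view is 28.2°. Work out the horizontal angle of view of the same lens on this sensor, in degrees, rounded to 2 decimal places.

42.17°

From the short-edge AOV: f = 4.43 / (2·tan(14.1°)) = 4.43 / 0.50237 ≈ 8.8183 mm.
Horizontal AOV = 2·arctan(6.8 / (2 × 8.8183)) = 2·arctan(0.38556) ≈ 42.1695°.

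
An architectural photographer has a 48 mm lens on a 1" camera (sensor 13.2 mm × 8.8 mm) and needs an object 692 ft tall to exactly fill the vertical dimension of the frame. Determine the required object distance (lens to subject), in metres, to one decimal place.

1150.5 m

W: 692 ft × 304.8 mm/ft = 210921.59 mm.
Magnification m = h/W = dᵢ/dₒ; combined with 1/f = 1/dₒ + 1/dᵢ this gives dₒ = f·(1 + W/h).
dₒ = 48 mm × (1 + 210922/8.8) = 48 × 23969.3629 ≈ 1150529.418 mm = 1150.53 m.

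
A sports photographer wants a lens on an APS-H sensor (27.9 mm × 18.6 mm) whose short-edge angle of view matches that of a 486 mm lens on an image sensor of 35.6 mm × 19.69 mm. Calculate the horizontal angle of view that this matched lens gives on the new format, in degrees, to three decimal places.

3.481°

Equal short-edge AOV ⇒ f₂ = f₁ · 18.6/19.69 = 486 × 0.94464 ≈ 459.0960 mm.
Horizontal AOV on the new format = 2·arctan(27.9 / (2 × 459.0960)) = 2·arctan(0.03039) ≈ 3.4809°.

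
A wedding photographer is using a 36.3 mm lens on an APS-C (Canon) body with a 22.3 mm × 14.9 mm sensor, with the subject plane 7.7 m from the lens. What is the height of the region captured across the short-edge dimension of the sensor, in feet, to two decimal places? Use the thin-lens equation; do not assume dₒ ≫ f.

dₒ: 7.7 m = 7700 mm.
Similar triangles through the lens centre give W/dₒ = h/dᵢ; with 1/f = 1/dₒ + 1/dᵢ this gives W = h·(dₒ − f)/f.
W = 14.9 mm × (7700 − 36.3) / 36.3 = 14.9 × 211.1212 ≈ 3145.706 mm = 3145.706/304.8 ft = 10.3206 ft.

10.32 ft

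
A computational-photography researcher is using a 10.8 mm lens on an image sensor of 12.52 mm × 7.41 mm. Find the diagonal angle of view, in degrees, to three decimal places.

Sensor diagonal = √(12.52² + 7.41²) = √211.6585 ≈ 14.5485 mm.
Angle of view α = 2·arctan(d/2f) with d = 14.5485 mm and f = 10.8 mm.
d/2f = 0.67354; arctan(0.67354) ≈ 33.9619°, so α ≈ 67.9238°.

67.924°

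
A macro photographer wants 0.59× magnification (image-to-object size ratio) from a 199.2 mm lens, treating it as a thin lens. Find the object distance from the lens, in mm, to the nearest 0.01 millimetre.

With m = dᵢ/dₒ and 1/f = 1/dₒ + 1/dᵢ, substituting dᵢ = m·dₒ gives 1/f = (1 + 1/m)/dₒ, hence dₒ = f·(1 + 1/m).
dₒ = 199.2 × (1 + 1/0.59) = 199.2 × 2.69492 ≈ 536.827 mm.

536.83 mm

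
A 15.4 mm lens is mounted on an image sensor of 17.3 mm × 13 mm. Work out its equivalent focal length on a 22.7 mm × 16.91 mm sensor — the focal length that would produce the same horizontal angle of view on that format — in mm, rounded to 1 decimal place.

Equal angle of view means equal width/f ratio, so f₂ = f₁ · (width₂/width₁) = 15.4 × 22.7/17.3.
f₂ = 15.4 × 1.31214 ≈ 20.207 mm.

20.2 mm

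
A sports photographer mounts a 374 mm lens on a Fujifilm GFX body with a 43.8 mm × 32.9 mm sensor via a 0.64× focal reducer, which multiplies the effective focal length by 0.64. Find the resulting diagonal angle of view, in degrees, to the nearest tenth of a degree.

13.1°

Effective focal length f = 374 × 0.64 = 239.36 mm.
Sensor diagonal = √(43.8² + 32.9²) = √3000.8500 ≈ 54.7800 mm.
α = 2·arctan(54.780 / (2 × 239.36)) = 2·arctan(0.11443) ≈ 13.0559°.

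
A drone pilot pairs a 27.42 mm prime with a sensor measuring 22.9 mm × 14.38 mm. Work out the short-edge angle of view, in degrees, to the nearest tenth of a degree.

29.4°

Angle of view α = 2·arctan(h/2f) with h = 14.38 mm and f = 27.42 mm.
h/2f = 0.26222; arctan(0.26222) ≈ 14.6932°, so α ≈ 29.3863°.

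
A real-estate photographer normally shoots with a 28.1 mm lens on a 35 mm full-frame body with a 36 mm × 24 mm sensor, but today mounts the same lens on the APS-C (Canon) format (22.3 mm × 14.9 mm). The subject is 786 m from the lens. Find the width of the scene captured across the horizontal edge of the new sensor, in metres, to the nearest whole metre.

624 m

The focal length stays 28.1 mm; the relevant sensor dimension is now w = 22.3 mm. Object distance dₒ = 786 m = 786000 mm.
Thin-lens field width W = w·(dₒ − f)/f = 22.3 × (786000 − 28.1)/28.1 ≈ 623742.825 mm = 623.743 m.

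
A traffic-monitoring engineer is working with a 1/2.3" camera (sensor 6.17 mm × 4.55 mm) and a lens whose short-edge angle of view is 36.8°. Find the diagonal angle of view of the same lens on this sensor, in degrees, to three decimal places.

From the short-edge AOV: f = 4.55 / (2·tan(18.4°)) = 4.55 / 0.66531 ≈ 6.8389 mm.
Sensor diagonal = √(6.17² + 4.55²) = √58.7714 ≈ 7.6663 mm.
Diagonal AOV = 2·arctan(7.6663 / (2 × 6.8389)) = 2·arctan(0.56049) ≈ 58.5402°.

58.540°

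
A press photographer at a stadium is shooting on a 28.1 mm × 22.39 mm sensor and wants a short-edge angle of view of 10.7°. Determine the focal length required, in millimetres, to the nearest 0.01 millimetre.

119.54 mm

From α = 2·arctan(h/2f) we get f = h / (2·tan(α/2)).
With h = 22.39 mm and α/2 = 5.35°, tan(α/2) ≈ 0.09365, so f ≈ 22.39 / 0.18729 ≈ 119.5441 mm.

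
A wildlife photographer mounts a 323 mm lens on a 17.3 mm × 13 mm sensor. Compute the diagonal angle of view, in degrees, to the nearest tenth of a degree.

Sensor diagonal = √(17.3² + 13²) = √468.2900 ≈ 21.6400 mm.
Angle of view α = 2·arctan(d/2f) with d = 21.6400 mm and f = 323 mm.
d/2f = 0.03350; arctan(0.03350) ≈ 1.9186°, so α ≈ 3.8372°.

3.8°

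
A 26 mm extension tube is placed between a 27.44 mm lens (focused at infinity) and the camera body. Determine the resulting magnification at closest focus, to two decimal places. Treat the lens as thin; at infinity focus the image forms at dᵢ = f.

0.95×

The tube moves the image plane from f to f + e, so dᵢ = 27.44 + 26 = 53.44 mm. Focus is achieved when 1/f = 1/dₒ + 1/dᵢ, giving dₒ = 1/(1/f − 1/(f+e)).
Magnification m = dᵢ/dₒ = (f+e)·(1/f − 1/(f+e)) = e/f = 26/27.44 ≈ 0.9475.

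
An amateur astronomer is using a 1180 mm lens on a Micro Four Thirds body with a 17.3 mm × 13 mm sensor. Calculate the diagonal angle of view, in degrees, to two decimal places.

1.05°

Sensor diagonal = √(17.3² + 13²) = √468.2900 ≈ 21.6400 mm.
Angle of view α = 2·arctan(d/2f) with d = 21.6400 mm and f = 1180 mm.
d/2f = 0.00917; arctan(0.00917) ≈ 0.5254°, so α ≈ 1.0507°.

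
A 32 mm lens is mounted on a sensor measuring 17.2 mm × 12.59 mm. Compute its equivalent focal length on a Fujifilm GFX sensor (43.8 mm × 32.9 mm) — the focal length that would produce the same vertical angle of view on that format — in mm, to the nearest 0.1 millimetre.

Equal angle of view means equal height/f ratio, so f₂ = f₁ · (height₂/height₁) = 32 × 32.9/12.59.
f₂ = 32 × 2.61319 ≈ 83.622 mm.

83.6 mm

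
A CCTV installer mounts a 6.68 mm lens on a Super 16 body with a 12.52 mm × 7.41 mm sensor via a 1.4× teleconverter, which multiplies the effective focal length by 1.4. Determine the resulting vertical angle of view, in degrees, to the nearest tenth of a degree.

Effective focal length f = 6.68 × 1.4 = 9.352 mm.
α = 2·arctan(7.41 / (2 × 9.352)) = 2·arctan(0.39617) ≈ 43.2242°.

43.2°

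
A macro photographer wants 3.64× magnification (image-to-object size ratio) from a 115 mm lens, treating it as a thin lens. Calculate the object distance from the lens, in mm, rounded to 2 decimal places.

146.59 mm

With m = dᵢ/dₒ and 1/f = 1/dₒ + 1/dᵢ, substituting dᵢ = m·dₒ gives 1/f = (1 + 1/m)/dₒ, hence dₒ = f·(1 + 1/m).
dₒ = 115 × (1 + 1/3.64) = 115 × 1.27473 ≈ 146.593 mm.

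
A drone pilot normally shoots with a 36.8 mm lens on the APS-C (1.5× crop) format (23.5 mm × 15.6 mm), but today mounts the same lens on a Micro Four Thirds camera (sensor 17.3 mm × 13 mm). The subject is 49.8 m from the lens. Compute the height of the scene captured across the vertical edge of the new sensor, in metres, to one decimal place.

The focal length stays 36.8 mm; the relevant sensor dimension is now h = 13 mm. Object distance dₒ = 49.8 m = 49800 mm.
Thin-lens field height W = h·(dₒ − f)/f = 13 × (49800 − 36.8)/36.8 ≈ 17579.391 mm = 17.5794 m.

17.6 m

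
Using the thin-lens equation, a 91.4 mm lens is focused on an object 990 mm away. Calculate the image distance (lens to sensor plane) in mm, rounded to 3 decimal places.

1/dᵢ = 1/f − 1/dₒ = 1/91.4 − 1/990 = 0.0099308 mm⁻¹.
dᵢ = 1/0.0099308 ≈ 100.6966 mm.

100.697 mm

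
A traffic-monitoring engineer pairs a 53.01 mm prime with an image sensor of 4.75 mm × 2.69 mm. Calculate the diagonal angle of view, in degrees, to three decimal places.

5.895°

Sensor diagonal = √(4.75² + 2.69²) = √29.7986 ≈ 5.4588 mm.
Angle of view α = 2·arctan(d/2f) with d = 5.4588 mm and f = 53.01 mm.
d/2f = 0.05149; arctan(0.05149) ≈ 2.9475°, so α ≈ 5.8949°.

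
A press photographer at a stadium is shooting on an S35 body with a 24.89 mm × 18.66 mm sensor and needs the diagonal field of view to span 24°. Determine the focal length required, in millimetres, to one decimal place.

Sensor diagonal = √(24.89² + 18.66²) = √967.7077 ≈ 31.1080 mm.
From α = 2·arctan(d/2f) we get f = d / (2·tan(α/2)).
With d = 31.1080 mm and α/2 = 12°, tan(α/2) ≈ 0.21256, so f ≈ 31.1080 / 0.42511 ≈ 73.1758 mm.

73.2 mm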